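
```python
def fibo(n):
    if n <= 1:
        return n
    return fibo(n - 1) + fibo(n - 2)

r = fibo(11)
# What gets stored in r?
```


fibo(11)
= fibo(10) + fibo(9)
= (fibo(9) + fibo(8)) + fibo(9)
Computing bottom-up: fibo(0)=0, fibo(1)=1, fibo(2)=1, fibo(3)=2, fibo(4)=3, fibo(5)=5, fibo(6)=8, fibo(7)=13, fibo(8)=21, fibo(9)=34, fibo(10)=55, fibo(11)=89
= 89


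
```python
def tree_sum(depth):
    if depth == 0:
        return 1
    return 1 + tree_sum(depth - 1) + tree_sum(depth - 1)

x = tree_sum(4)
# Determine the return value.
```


tree_sum(4)
= 1 + tree_sum(3) + tree_sum(3)
= 1 + 2 * tree_sum(3)
tree_sum(k) = 2^(k+1) - 1
tree_sum(0) = 1
tree_sum(1) = 3
tree_sum(2) = 7
tree_sum(3) = 15
tree_sum(4) = 31
tree_sum(4) = 2^5 - 1 = 31


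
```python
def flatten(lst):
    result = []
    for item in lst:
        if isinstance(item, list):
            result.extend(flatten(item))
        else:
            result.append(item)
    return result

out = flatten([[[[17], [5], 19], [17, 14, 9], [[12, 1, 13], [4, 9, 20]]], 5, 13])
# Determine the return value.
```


flatten([[[[17], [5], 19], [17, 14, 9], [[12, 1, 13], [4, 9, 20]]], 5, 13])
Processing each element:
  [[[17], [5], 19], [17, 14, 9], [[12, 1, 13], [4, 9, 20]]] is a list -> flatten recursively -> [17, 5, 19, 17, 14, 9, 12, 1, 13, 4, 9, 20]
  5 is not a list -> append 5
  13 is not a list -> append 13
= [17, 5, 19, 17, 14, 9, 12, 1, 13, 4, 9, 20, 5, 13]


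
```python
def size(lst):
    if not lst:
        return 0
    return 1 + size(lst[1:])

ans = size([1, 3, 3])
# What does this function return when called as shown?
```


size([1, 3, 3])
= 1 + size([3, 3])
= 1 + 1 + size([3])
= 1 + 1 + 1 + size([])
= 1 + 1 + 1 + 0
= 3


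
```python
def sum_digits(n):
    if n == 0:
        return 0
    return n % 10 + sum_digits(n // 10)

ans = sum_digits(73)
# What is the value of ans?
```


sum_digits(73)
= 3 + sum_digits(7)
= 3 + 7 + sum_digits(0)
= 3 + 7 + 0
= 10


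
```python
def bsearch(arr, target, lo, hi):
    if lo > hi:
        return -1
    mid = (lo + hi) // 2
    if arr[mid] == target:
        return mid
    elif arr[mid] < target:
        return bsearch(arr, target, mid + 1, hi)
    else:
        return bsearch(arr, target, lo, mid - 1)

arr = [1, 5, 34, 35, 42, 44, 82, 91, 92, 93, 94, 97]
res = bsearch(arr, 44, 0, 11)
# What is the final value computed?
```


bsearch(arr, 44, 0, 11)
lo=0, hi=11, mid=5, arr[mid]=44
arr[5] == 44, found at index 5
= 5


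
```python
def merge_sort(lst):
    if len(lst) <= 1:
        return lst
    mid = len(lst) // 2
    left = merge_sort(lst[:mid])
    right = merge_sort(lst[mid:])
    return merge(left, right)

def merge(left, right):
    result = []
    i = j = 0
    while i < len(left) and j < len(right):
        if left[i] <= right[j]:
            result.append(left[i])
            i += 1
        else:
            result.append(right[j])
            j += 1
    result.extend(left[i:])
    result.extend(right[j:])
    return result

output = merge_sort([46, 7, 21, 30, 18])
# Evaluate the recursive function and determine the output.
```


merge_sort([46, 7, 21, 30, 18])
Split into [46, 7] and [21, 30, 18]
Left sorted: [7, 46]
Right sorted: [18, 21, 30]
Merge [7, 46] and [18, 21, 30]
= [7, 18, 21, 30, 46]


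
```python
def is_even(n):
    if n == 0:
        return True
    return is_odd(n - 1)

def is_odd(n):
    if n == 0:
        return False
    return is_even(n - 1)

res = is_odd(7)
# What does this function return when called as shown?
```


is_odd(7)
= is_even(6)
= is_odd(5)
= is_even(4)
= is_odd(3)
= is_even(2)
= is_odd(1)
= is_even(0)
n == 0: return True
= True


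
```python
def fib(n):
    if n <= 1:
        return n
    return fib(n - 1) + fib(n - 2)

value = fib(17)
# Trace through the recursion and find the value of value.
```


fib(17)
= fib(16) + fib(15)
= (fib(15) + fib(14)) + fib(15)
Computing bottom-up: fib(0)=0, fib(1)=1, fib(2)=1, fib(3)=2, fib(4)=3, fib(5)=5, fib(6)=8, fib(7)=13, fib(8)=21, fib(9)=34, fib(10)=55, fib(11)=89, fib(12)=144, fib(13)=233, fib(14)=377, fib(15)=610, fib(16)=987, fib(17)=1597
= 1597


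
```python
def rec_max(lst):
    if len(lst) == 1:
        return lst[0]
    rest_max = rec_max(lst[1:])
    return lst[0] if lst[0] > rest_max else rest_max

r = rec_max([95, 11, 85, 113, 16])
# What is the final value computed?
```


rec_max([95, 11, 85, 113, 16])
= compare 95 with rec_max([11, 85, 113, 16])
= compare 11 with rec_max([85, 113, 16])
= compare 85 with rec_max([113, 16])
= compare 113 with rec_max([16])
Base: rec_max([16]) = 16
compare 113 with 16: max = 113
compare 85 with 113: max = 113
compare 11 with 113: max = 113
compare 95 with 113: max = 113
= 113


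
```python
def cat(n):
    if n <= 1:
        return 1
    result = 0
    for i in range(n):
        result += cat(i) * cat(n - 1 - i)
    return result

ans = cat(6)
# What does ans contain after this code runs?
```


cat(6)
= sum of cat(i) * cat(6-1-i) for i in 0..5
First compute sub-values bottom-up:
  cat(0) = 1, cat(1) = 1
  cat(2) = 1*1 + 1*1 = 2
  cat(3) = 1*2 + 1*1 + 2*1 = 5
  cat(4) = 1*5 + 1*2 + 2*1 + 5*1 = 14
  cat(5) = 1*14 + 1*5 + 2*2 + 5*1 + 14*1 = 42
Now cat(6):
  cat(0)*cat(5) = 1*42 = 42
  cat(1)*cat(4) = 1*14 = 14
  cat(2)*cat(3) = 2*5 = 10
  cat(3)*cat(2) = 5*2 = 10
  cat(4)*cat(1) = 14*1 = 14
  cat(5)*cat(0) = 42*1 = 42
= 42 + 14 + 10 + 10 + 14 + 42
= 132


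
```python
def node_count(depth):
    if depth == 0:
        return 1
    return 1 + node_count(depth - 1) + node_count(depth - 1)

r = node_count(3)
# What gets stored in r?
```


node_count(3)
= 1 + node_count(2) + node_count(2)
= 1 + 2 * node_count(2)
node_count(k) = 2^(k+1) - 1
node_count(0) = 1
node_count(1) = 3
node_count(2) = 7
node_count(3) = 15
node_count(3) = 2^4 - 1 = 15


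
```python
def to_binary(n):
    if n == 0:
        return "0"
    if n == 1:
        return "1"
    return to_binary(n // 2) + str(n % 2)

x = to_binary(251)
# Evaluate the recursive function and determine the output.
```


to_binary(251)
= to_binary(125) + "1"
= to_binary(62) + "1" + "1"
= to_binary(31) + "0" + "1" + "1"
= to_binary(15) + "1" + "0" + "1" + "1"
= to_binary(7) + "1" + "1" + "0" + "1" + "1"
= to_binary(3) + "1" + "1" + "1" + "0" + "1" + "1"
= to_binary(1) + "1" + "1" + "1" + "1" + "0" + "1" + "1"
= "1" + "1" + "1" + "1" + "1" + "0" + "1" + "1"
= "11111011"


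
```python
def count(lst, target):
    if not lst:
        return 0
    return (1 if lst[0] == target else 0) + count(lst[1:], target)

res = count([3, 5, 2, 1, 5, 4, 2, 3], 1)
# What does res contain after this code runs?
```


count([3, 5, 2, 1, 5, 4, 2, 3], 1)
lst[0]=3 != 1: 0 + count([5, 2, 1, 5, 4, 2, 3], 1)
lst[0]=5 != 1: 0 + count([2, 1, 5, 4, 2, 3], 1)
lst[0]=2 != 1: 0 + count([1, 5, 4, 2, 3], 1)
lst[0]=1 == 1: 1 + count([5, 4, 2, 3], 1)
lst[0]=5 != 1: 0 + count([4, 2, 3], 1)
lst[0]=4 != 1: 0 + count([2, 3], 1)
lst[0]=2 != 1: 0 + count([3], 1)
lst[0]=3 != 1: 0 + count([], 1)
= 1


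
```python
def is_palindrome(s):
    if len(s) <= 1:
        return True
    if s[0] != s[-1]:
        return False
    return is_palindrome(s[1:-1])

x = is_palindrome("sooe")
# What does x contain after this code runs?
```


is_palindrome("sooe")
"sooe": s[0]='s' != s[-1]='e' -> False
= False


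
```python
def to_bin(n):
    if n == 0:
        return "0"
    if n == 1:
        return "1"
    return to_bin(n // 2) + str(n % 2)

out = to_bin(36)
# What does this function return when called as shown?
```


to_bin(36)
= to_bin(18) + "0"
= to_bin(9) + "0" + "0"
= to_bin(4) + "1" + "0" + "0"
= to_bin(2) + "0" + "1" + "0" + "0"
= to_bin(1) + "0" + "0" + "1" + "0" + "0"
= "1" + "0" + "0" + "1" + "0" + "0"
= "100100"


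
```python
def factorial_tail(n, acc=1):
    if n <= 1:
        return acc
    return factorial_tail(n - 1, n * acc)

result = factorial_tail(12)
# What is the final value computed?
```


factorial_tail(12, 1)
= factorial_tail(11, 12 * 1) = factorial_tail(11, 12)
= factorial_tail(10, 11 * 12) = factorial_tail(10, 132)
= factorial_tail(9, 10 * 132) = factorial_tail(9, 1320)
= factorial_tail(8, 9 * 1320) = factorial_tail(8, 11880)
= factorial_tail(7, 8 * 11880) = factorial_tail(7, 95040)
= factorial_tail(6, 7 * 95040) = factorial_tail(6, 665280)
= factorial_tail(5, 6 * 665280) = factorial_tail(5, 3991680)
= factorial_tail(4, 5 * 3991680) = factorial_tail(4, 19958400)
= factorial_tail(3, 4 * 19958400) = factorial_tail(3, 79833600)
= factorial_tail(2, 3 * 79833600) = factorial_tail(2, 239500800)
= factorial_tail(1, 2 * 239500800) = factorial_tail(1, 479001600)
n <= 1, return acc = 479001600


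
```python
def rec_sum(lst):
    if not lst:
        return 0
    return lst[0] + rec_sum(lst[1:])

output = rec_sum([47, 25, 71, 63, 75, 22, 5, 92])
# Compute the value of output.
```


rec_sum([47, 25, 71, 63, 75, 22, 5, 92])
= 47 + rec_sum([25, 71, 63, 75, 22, 5, 92])
= 47 + 25 + rec_sum([71, 63, 75, 22, 5, 92])
= 47 + 25 + 71 + rec_sum([63, 75, 22, 5, 92])
= 47 + 25 + 71 + 63 + rec_sum([75, 22, 5, 92])
= 47 + 25 + 71 + 63 + 75 + rec_sum([22, 5, 92])
= 47 + 25 + 71 + 63 + 75 + 22 + rec_sum([5, 92])
= 47 + 25 + 71 + 63 + 75 + 22 + 5 + rec_sum([92])
= 47 + 25 + 71 + 63 + 75 + 22 + 5 + 92 + rec_sum([])
= 47 + 25 + 71 + 63 + 75 + 22 + 5 + 92 + 0
= 400


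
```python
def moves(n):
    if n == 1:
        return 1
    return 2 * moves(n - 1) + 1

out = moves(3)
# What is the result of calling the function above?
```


moves(3)
= 2 * moves(2) + 1
= 2 * (2 * moves(1) + 1) + 1
Now compute bottom-up:
moves(1) = 1
moves(2) = 2 * 1 + 1 = 3
moves(3) = 2 * 3 + 1 = 7
= 7


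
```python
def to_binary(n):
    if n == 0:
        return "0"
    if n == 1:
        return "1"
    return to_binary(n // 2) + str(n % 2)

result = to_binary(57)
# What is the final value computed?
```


to_binary(57)
= to_binary(28) + "1"
= to_binary(14) + "0" + "1"
= to_binary(7) + "0" + "0" + "1"
= to_binary(3) + "1" + "0" + "0" + "1"
= to_binary(1) + "1" + "1" + "0" + "0" + "1"
= "1" + "1" + "1" + "0" + "0" + "1"
= "111001"


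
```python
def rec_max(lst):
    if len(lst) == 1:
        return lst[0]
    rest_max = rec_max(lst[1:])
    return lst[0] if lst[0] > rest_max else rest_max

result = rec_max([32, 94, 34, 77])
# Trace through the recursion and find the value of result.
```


rec_max([32, 94, 34, 77])
= compare 32 with rec_max([94, 34, 77])
= compare 94 with rec_max([34, 77])
= compare 34 with rec_max([77])
Base: rec_max([77]) = 77
compare 34 with 77: max = 77
compare 94 with 77: max = 94
compare 32 with 94: max = 94
= 94


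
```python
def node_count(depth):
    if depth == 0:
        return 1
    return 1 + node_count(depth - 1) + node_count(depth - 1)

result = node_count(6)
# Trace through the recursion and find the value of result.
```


node_count(6)
= 1 + node_count(5) + node_count(5)
= 1 + 2 * node_count(5)
node_count(k) = 2^(k+1) - 1
node_count(0) = 1
node_count(1) = 3
node_count(2) = 7
node_count(3) = 15
node_count(4) = 31
node_count(6) = 2^7 - 1 = 127


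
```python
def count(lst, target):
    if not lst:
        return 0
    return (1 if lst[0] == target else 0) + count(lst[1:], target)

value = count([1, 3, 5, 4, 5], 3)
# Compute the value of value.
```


count([1, 3, 5, 4, 5], 3)
lst[0]=1 != 3: 0 + count([3, 5, 4, 5], 3)
lst[0]=3 == 3: 1 + count([5, 4, 5], 3)
lst[0]=5 != 3: 0 + count([4, 5], 3)
lst[0]=4 != 3: 0 + count([5], 3)
lst[0]=5 != 3: 0 + count([], 3)
= 1


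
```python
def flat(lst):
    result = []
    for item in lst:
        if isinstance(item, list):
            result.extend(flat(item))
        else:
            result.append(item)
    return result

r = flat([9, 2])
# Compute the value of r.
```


flat([9, 2])
Processing each element:
  9 is not a list -> append 9
  2 is not a list -> append 2
= [9, 2]


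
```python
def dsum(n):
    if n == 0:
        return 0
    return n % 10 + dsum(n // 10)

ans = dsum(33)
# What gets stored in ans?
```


dsum(33)
= 3 + dsum(3)
= 3 + 3 + dsum(0)
= 3 + 3 + 0
= 6


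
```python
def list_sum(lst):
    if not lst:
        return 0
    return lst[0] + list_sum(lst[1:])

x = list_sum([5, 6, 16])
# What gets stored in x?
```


list_sum([5, 6, 16])
= 5 + list_sum([6, 16])
= 5 + 6 + list_sum([16])
= 5 + 6 + 16 + list_sum([])
= 5 + 6 + 16 + 0
= 27


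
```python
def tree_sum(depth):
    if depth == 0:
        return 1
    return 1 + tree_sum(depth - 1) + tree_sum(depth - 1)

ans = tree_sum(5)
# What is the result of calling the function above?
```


tree_sum(5)
= 1 + tree_sum(4) + tree_sum(4)
= 1 + 2 * tree_sum(4)
tree_sum(k) = 2^(k+1) - 1
tree_sum(0) = 1
tree_sum(1) = 3
tree_sum(2) = 7
tree_sum(3) = 15
tree_sum(4) = 31
tree_sum(5) = 2^6 - 1 = 63


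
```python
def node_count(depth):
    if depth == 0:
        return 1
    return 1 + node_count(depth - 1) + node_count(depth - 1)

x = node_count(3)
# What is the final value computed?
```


node_count(3)
= 1 + node_count(2) + node_count(2)
= 1 + 2 * node_count(2)
node_count(k) = 2^(k+1) - 1
node_count(0) = 1
node_count(1) = 3
node_count(2) = 7
node_count(3) = 15
node_count(3) = 2^4 - 1 = 15


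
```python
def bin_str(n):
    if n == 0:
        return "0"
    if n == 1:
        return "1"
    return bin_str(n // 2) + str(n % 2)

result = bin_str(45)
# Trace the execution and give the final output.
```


bin_str(45)
= bin_str(22) + "1"
= bin_str(11) + "0" + "1"
= bin_str(5) + "1" + "0" + "1"
= bin_str(2) + "1" + "1" + "0" + "1"
= bin_str(1) + "0" + "1" + "1" + "0" + "1"
= "1" + "0" + "1" + "1" + "0" + "1"
= "101101"


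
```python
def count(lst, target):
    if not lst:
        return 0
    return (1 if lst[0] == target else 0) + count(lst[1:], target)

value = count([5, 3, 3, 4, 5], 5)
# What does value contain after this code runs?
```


count([5, 3, 3, 4, 5], 5)
lst[0]=5 == 5: 1 + count([3, 3, 4, 5], 5)
lst[0]=3 != 5: 0 + count([3, 4, 5], 5)
lst[0]=3 != 5: 0 + count([4, 5], 5)
lst[0]=4 != 5: 0 + count([5], 5)
lst[0]=5 == 5: 1 + count([], 5)
= 2


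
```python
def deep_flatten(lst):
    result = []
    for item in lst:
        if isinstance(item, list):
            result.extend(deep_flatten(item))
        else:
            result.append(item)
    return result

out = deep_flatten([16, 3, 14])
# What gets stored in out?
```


deep_flatten([16, 3, 14])
Processing each element:
  16 is not a list -> append 16
  3 is not a list -> append 3
  14 is not a list -> append 14
= [16, 3, 14]


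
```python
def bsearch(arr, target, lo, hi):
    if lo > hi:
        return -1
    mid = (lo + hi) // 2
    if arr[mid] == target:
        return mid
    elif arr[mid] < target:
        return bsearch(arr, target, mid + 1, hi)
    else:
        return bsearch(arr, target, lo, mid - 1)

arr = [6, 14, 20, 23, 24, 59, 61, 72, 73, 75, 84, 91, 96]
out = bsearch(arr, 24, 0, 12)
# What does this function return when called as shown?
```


bsearch(arr, 24, 0, 12)
lo=0, hi=12, mid=6, arr[mid]=61
61 > 24, search left half
lo=0, hi=5, mid=2, arr[mid]=20
20 < 24, search right half
lo=3, hi=5, mid=4, arr[mid]=24
arr[4] == 24, found at index 4
= 4


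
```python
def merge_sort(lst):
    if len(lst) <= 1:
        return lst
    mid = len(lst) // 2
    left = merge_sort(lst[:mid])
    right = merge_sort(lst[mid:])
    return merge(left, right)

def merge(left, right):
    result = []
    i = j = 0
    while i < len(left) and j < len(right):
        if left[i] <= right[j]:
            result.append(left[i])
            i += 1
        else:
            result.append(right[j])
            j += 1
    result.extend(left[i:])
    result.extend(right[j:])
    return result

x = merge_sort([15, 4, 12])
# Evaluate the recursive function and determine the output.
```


merge_sort([15, 4, 12])
Split into [15] and [4, 12]
Left sorted: [15]
Right sorted: [4, 12]
Merge [15] and [4, 12]
= [4, 12, 15]


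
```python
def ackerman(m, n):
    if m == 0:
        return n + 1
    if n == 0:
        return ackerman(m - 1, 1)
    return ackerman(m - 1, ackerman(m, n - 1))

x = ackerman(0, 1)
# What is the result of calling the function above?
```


ackerman(0, 1)
m == 0: return 1 + 1 = 2
= 2


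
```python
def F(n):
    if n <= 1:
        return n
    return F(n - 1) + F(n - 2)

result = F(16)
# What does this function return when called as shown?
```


F(16)
= F(15) + F(14)
= (F(14) + F(13)) + F(14)
Computing bottom-up: F(0)=0, F(1)=1, F(2)=1, F(3)=2, F(4)=3, F(5)=5, F(6)=8, F(7)=13, F(8)=21, F(9)=34, F(10)=55, F(11)=89, F(12)=144, F(13)=233, F(14)=377, F(15)=610, F(16)=987
= 987


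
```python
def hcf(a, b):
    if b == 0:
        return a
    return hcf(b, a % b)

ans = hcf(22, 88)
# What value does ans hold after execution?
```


hcf(22, 88)
= hcf(88, 22 % 88) = hcf(88, 22)
= hcf(22, 88 % 22) = hcf(22, 0)
b == 0, return a = 22


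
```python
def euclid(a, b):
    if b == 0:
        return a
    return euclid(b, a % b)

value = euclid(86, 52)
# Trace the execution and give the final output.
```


euclid(86, 52)
= euclid(52, 86 % 52) = euclid(52, 34)
= euclid(34, 52 % 34) = euclid(34, 18)
= euclid(18, 34 % 18) = euclid(18, 16)
= euclid(16, 18 % 16) = euclid(16, 2)
= euclid(2, 16 % 2) = euclid(2, 0)
b == 0, return a = 2


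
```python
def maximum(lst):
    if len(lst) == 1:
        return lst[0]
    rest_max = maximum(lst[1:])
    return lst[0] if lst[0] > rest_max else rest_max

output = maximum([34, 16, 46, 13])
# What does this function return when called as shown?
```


maximum([34, 16, 46, 13])
= compare 34 with maximum([16, 46, 13])
= compare 16 with maximum([46, 13])
= compare 46 with maximum([13])
Base: maximum([13]) = 13
compare 46 with 13: max = 46
compare 16 with 46: max = 46
compare 34 with 46: max = 46
= 46


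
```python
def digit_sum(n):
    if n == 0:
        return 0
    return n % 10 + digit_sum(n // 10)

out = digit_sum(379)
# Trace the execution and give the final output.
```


digit_sum(379)
= 9 + digit_sum(37)
= 9 + 7 + digit_sum(3)
= 9 + 7 + 3 + digit_sum(0)
= 9 + 7 + 3 + 0
= 19


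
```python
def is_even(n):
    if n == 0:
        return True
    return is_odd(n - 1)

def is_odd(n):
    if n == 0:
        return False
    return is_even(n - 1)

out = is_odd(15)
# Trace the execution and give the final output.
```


is_odd(15)
= is_even(14)
= is_odd(13)
= is_even(12)
= is_odd(11)
= is_even(10)
= is_odd(9)
= is_even(8)
= is_odd(7)
= is_even(6)
= is_odd(5)
= is_even(4)
= is_odd(3)
= is_even(2)
= is_odd(1)
= is_even(0)
n == 0: return True
= True


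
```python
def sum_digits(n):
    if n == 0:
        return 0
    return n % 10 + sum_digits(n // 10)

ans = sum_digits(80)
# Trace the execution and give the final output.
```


sum_digits(80)
= 0 + sum_digits(8)
= 0 + 8 + sum_digits(0)
= 0 + 8 + 0
= 8


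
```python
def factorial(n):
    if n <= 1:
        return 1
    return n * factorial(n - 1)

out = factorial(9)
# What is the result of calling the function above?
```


factorial(9)
= 9 * factorial(8)
= 9 * 8 * factorial(7)
= 9 * 8 * 7 * factorial(6)
= 9 * 8 * 7 * 6 * factorial(5)
= 9 * 8 * 7 * 6 * 5 * factorial(4)
= 9 * 8 * 7 * 6 * 5 * 4 * factorial(3)
= 9 * 8 * 7 * 6 * 5 * 4 * 3 * factorial(2)
= 9 * 8 * 7 * 6 * 5 * 4 * 3 * 2 * factorial(1)
= 9 * 8 * 7 * 6 * 5 * 4 * 3 * 2 * 1
= 362880


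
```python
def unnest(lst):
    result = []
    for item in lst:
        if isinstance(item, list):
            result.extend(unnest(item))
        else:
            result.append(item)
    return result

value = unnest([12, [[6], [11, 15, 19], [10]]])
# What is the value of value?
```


unnest([12, [[6], [11, 15, 19], [10]]])
Processing each element:
  12 is not a list -> append 12
  [[6], [11, 15, 19], [10]] is a list -> unnest recursively -> [6, 11, 15, 19, 10]
= [12, 6, 11, 15, 19, 10]


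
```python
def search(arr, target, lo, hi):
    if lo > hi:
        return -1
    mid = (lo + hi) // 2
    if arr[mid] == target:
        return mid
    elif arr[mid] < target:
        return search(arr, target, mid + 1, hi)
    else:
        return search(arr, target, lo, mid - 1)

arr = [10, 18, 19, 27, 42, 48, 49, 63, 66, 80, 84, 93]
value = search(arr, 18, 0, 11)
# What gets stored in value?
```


search(arr, 18, 0, 11)
lo=0, hi=11, mid=5, arr[mid]=48
48 > 18, search left half
lo=0, hi=4, mid=2, arr[mid]=19
19 > 18, search left half
lo=0, hi=1, mid=0, arr[mid]=10
10 < 18, search right half
lo=1, hi=1, mid=1, arr[mid]=18
arr[1] == 18, found at index 1
= 1


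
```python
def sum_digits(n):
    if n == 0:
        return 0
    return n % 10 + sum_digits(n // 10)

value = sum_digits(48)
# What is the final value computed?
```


sum_digits(48)
= 8 + sum_digits(4)
= 8 + 4 + sum_digits(0)
= 8 + 4 + 0
= 12


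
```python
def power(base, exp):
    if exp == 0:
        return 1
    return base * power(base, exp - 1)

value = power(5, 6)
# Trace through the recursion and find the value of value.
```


power(5, 6)
= 5 * power(5, 5)
= 5 * 5 * power(5, 4)
= 5 * 5 * 5 * power(5, 3)
= 5 * 5 * 5 * 5 * power(5, 2)
= 5 * 5 * 5 * 5 * 5 * power(5, 1)
= 5 * 5 * 5 * 5 * 5 * 5 * power(5, 0)
= 5 * 5 * 5 * 5 * 5 * 5 * 1
= 15625


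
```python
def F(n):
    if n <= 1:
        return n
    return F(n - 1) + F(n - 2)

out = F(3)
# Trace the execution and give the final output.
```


F(3)
= F(2) + F(1)
Computing bottom-up: F(0)=0, F(1)=1, F(2)=1, F(3)=2
= 2


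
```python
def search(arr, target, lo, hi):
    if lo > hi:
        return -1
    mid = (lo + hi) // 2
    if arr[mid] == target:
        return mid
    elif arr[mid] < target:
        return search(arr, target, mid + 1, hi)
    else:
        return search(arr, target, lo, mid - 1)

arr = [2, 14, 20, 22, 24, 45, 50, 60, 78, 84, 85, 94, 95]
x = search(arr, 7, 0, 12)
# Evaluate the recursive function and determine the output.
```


search(arr, 7, 0, 12)
lo=0, hi=12, mid=6, arr[mid]=50
50 > 7, search left half
lo=0, hi=5, mid=2, arr[mid]=20
20 > 7, search left half
lo=0, hi=1, mid=0, arr[mid]=2
2 < 7, search right half
lo=1, hi=1, mid=1, arr[mid]=14
14 > 7, search left half
lo > hi, target not found, return -1
= -1


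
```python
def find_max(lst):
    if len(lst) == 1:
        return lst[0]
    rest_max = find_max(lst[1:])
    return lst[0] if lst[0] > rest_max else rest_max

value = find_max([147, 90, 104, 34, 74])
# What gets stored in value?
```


find_max([147, 90, 104, 34, 74])
= compare 147 with find_max([90, 104, 34, 74])
= compare 90 with find_max([104, 34, 74])
= compare 104 with find_max([34, 74])
= compare 34 with find_max([74])
Base: find_max([74]) = 74
compare 34 with 74: max = 74
compare 104 with 74: max = 104
compare 90 with 104: max = 104
compare 147 with 104: max = 147
= 147


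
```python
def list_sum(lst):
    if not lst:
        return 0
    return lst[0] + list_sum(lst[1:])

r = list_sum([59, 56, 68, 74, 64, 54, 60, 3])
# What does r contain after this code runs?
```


list_sum([59, 56, 68, 74, 64, 54, 60, 3])
= 59 + list_sum([56, 68, 74, 64, 54, 60, 3])
= 59 + 56 + list_sum([68, 74, 64, 54, 60, 3])
= 59 + 56 + 68 + list_sum([74, 64, 54, 60, 3])
= 59 + 56 + 68 + 74 + list_sum([64, 54, 60, 3])
= 59 + 56 + 68 + 74 + 64 + list_sum([54, 60, 3])
= 59 + 56 + 68 + 74 + 64 + 54 + list_sum([60, 3])
= 59 + 56 + 68 + 74 + 64 + 54 + 60 + list_sum([3])
= 59 + 56 + 68 + 74 + 64 + 54 + 60 + 3 + list_sum([])
= 59 + 56 + 68 + 74 + 64 + 54 + 60 + 3 + 0
= 438


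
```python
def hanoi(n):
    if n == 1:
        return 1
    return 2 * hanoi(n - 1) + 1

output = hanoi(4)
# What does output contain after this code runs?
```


hanoi(4)
= 2 * hanoi(3) + 1
= 2 * (2 * hanoi(2) + 1) + 1
= 2 * (2 * (2 * hanoi(1) + 1) + 1) + 1
Now compute bottom-up:
hanoi(1) = 1
hanoi(2) = 2 * 1 + 1 = 3
hanoi(3) = 2 * 3 + 1 = 7
hanoi(4) = 2 * 7 + 1 = 15
= 15


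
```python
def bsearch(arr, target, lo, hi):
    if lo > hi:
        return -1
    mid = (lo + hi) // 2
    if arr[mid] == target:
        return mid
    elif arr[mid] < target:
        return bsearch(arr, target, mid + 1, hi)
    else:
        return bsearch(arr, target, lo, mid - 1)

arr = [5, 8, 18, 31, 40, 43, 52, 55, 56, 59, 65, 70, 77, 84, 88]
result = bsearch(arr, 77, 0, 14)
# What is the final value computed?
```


bsearch(arr, 77, 0, 14)
lo=0, hi=14, mid=7, arr[mid]=55
55 < 77, search right half
lo=8, hi=14, mid=11, arr[mid]=70
70 < 77, search right half
lo=12, hi=14, mid=13, arr[mid]=84
84 > 77, search left half
lo=12, hi=12, mid=12, arr[mid]=77
arr[12] == 77, found at index 12
= 12


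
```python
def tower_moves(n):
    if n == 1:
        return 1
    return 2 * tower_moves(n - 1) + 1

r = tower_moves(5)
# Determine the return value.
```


tower_moves(5)
= 2 * tower_moves(4) + 1
= 2 * (2 * tower_moves(3) + 1) + 1
= 2 * (2 * (2 * tower_moves(2) + 1) + 1) + 1
= 2 * (2 * (2 * (2 * tower_moves(1) + 1) + 1) + 1) + 1
Now compute bottom-up:
tower_moves(1) = 1
tower_moves(2) = 2 * 1 + 1 = 3
tower_moves(3) = 2 * 3 + 1 = 7
tower_moves(4) = 2 * 7 + 1 = 15
tower_moves(5) = 2 * 15 + 1 = 31
= 31


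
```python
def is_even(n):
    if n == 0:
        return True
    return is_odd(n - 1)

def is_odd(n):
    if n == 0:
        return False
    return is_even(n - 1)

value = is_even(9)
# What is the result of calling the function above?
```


is_even(9)
= is_odd(8)
= is_even(7)
= is_odd(6)
= is_even(5)
= is_odd(4)
= is_even(3)
= is_odd(2)
= is_even(1)
= is_odd(0)
n == 0: return False
= False


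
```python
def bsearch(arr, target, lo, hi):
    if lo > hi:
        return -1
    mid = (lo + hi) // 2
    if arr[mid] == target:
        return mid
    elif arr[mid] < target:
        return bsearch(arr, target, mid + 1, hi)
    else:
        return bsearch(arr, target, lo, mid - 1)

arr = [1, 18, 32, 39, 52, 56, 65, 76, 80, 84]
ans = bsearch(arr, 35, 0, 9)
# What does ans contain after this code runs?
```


bsearch(arr, 35, 0, 9)
lo=0, hi=9, mid=4, arr[mid]=52
52 > 35, search left half
lo=0, hi=3, mid=1, arr[mid]=18
18 < 35, search right half
lo=2, hi=3, mid=2, arr[mid]=32
32 < 35, search right half
lo=3, hi=3, mid=3, arr[mid]=39
39 > 35, search left half
lo > hi, target not found, return -1
= -1


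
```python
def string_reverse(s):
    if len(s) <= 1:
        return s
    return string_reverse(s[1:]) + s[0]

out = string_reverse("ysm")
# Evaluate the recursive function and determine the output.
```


string_reverse("ysm")
= string_reverse("sm") + "y"
= string_reverse("m") + "s" + "y"
= "m" + "s" + "y"
= "msy"


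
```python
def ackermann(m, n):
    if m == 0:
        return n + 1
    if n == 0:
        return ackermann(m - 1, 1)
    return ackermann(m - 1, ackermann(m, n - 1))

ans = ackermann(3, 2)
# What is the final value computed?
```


ackermann(3, 2)
= ackermann(2, ackermann(3, 1))
First compute ackermann(3, 1) = 13
= ackermann(2, 13)
= 29


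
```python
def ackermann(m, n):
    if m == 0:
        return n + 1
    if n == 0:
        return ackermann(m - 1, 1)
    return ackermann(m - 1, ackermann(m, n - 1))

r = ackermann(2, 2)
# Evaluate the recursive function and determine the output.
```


ackermann(2, 2)
= ackermann(1, ackermann(2, 1))
First compute ackermann(2, 1) = 5
= ackermann(1, 5)
= 7


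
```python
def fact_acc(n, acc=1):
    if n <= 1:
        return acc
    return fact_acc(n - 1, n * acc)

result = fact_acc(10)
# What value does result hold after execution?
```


fact_acc(10, 1)
= fact_acc(9, 10 * 1) = fact_acc(9, 10)
= fact_acc(8, 9 * 10) = fact_acc(8, 90)
= fact_acc(7, 8 * 90) = fact_acc(7, 720)
= fact_acc(6, 7 * 720) = fact_acc(6, 5040)
= fact_acc(5, 6 * 5040) = fact_acc(5, 30240)
= fact_acc(4, 5 * 30240) = fact_acc(4, 151200)
= fact_acc(3, 4 * 151200) = fact_acc(3, 604800)
= fact_acc(2, 3 * 604800) = fact_acc(2, 1814400)
= fact_acc(1, 2 * 1814400) = fact_acc(1, 3628800)
n <= 1, return acc = 3628800


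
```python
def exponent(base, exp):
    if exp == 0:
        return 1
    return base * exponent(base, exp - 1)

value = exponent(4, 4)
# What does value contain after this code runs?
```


exponent(4, 4)
= 4 * exponent(4, 3)
= 4 * 4 * exponent(4, 2)
= 4 * 4 * 4 * exponent(4, 1)
= 4 * 4 * 4 * 4 * exponent(4, 0)
= 4 * 4 * 4 * 4 * 1
= 256


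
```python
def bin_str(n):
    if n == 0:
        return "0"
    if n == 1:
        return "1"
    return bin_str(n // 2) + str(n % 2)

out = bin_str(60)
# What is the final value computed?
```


bin_str(60)
= bin_str(30) + "0"
= bin_str(15) + "0" + "0"
= bin_str(7) + "1" + "0" + "0"
= bin_str(3) + "1" + "1" + "0" + "0"
= bin_str(1) + "1" + "1" + "1" + "0" + "0"
= "1" + "1" + "1" + "1" + "0" + "0"
= "111100"


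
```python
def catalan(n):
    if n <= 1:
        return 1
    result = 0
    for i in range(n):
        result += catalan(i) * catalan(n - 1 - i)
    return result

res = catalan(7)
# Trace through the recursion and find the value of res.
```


catalan(7)
= sum of catalan(i) * catalan(7-1-i) for i in 0..6
First compute sub-values bottom-up:
  catalan(0) = 1, catalan(1) = 1
  catalan(2) = 1*1 + 1*1 = 2
  catalan(3) = 1*2 + 1*1 + 2*1 = 5
  catalan(4) = 1*5 + 1*2 + 2*1 + 5*1 = 14
  catalan(5) = 1*14 + 1*5 + 2*2 + 5*1 + 14*1 = 42
  catalan(6) = 1*42 + 1*14 + 2*5 + 5*2 + 14*1 + 42*1 = 132
Now catalan(7):
  catalan(0)*catalan(6) = 1*132 = 132
  catalan(1)*catalan(5) = 1*42 = 42
  catalan(2)*catalan(4) = 2*14 = 28
  catalan(3)*catalan(3) = 5*5 = 25
  catalan(4)*catalan(2) = 14*2 = 28
  catalan(5)*catalan(1) = 42*1 = 42
  catalan(6)*catalan(0) = 132*1 = 132
= 132 + 42 + 28 + 25 + 28 + 42 + 132
= 429


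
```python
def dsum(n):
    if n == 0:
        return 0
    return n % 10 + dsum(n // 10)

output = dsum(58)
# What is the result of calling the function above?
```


dsum(58)
= 8 + dsum(5)
= 8 + 5 + dsum(0)
= 8 + 5 + 0
= 13


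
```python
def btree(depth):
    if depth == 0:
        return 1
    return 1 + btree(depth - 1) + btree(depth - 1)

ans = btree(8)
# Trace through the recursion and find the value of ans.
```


btree(8)
= 1 + btree(7) + btree(7)
= 1 + 2 * btree(7)
btree(k) = 2^(k+1) - 1
btree(0) = 1
btree(1) = 3
btree(2) = 7
btree(3) = 15
btree(4) = 31
btree(8) = 2^9 - 1 = 511


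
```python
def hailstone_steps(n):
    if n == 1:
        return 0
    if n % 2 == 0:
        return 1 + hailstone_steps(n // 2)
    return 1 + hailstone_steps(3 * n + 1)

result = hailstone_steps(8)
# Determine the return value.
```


hailstone_steps(8)
8 is even -> hailstone_steps(4)
4 is even -> hailstone_steps(2)
2 is even -> hailstone_steps(1)
Reached 1 after 3 steps
= 3


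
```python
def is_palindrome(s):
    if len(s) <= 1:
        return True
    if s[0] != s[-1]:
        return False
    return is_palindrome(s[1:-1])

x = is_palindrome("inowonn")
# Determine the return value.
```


is_palindrome("inowonn")
"inowonn": s[0]='i' != s[-1]='n' -> False
= False


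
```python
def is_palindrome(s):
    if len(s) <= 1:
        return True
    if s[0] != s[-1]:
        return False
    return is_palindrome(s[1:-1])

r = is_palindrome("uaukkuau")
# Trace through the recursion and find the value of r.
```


is_palindrome("uaukkuau")
"uaukkuau": s[0]='u' == s[-1]='u' -> is_palindrome("aukkua")
"aukkua": s[0]='a' == s[-1]='a' -> is_palindrome("ukku")
"ukku": s[0]='u' == s[-1]='u' -> is_palindrome("kk")
"kk": s[0]='k' == s[-1]='k' -> is_palindrome("")
"": len <= 1 -> True
= True


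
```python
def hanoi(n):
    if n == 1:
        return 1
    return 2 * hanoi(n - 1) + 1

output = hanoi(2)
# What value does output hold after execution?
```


hanoi(2)
= 2 * hanoi(1) + 1
Now compute bottom-up:
hanoi(1) = 1
hanoi(2) = 2 * 1 + 1 = 3
= 3


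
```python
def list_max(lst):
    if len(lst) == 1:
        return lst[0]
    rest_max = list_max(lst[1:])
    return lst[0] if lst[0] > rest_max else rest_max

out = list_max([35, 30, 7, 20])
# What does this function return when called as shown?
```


list_max([35, 30, 7, 20])
= compare 35 with list_max([30, 7, 20])
= compare 30 with list_max([7, 20])
= compare 7 with list_max([20])
Base: list_max([20]) = 20
compare 7 with 20: max = 20
compare 30 with 20: max = 30
compare 35 with 30: max = 35
= 35


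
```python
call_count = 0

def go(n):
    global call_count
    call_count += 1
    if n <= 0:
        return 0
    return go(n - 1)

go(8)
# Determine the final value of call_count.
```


go(8) calls go(7) calls ... calls go(0)
Total calls: 8 + 1 (for base case) = 9


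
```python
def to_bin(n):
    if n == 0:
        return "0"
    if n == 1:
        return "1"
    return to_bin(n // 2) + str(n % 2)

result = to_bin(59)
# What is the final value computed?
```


to_bin(59)
= to_bin(29) + "1"
= to_bin(14) + "1" + "1"
= to_bin(7) + "0" + "1" + "1"
= to_bin(3) + "1" + "0" + "1" + "1"
= to_bin(1) + "1" + "1" + "0" + "1" + "1"
= "1" + "1" + "1" + "0" + "1" + "1"
= "111011"


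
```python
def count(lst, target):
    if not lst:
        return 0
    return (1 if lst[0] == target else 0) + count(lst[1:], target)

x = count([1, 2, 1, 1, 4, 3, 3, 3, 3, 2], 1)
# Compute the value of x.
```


count([1, 2, 1, 1, 4, 3, 3, 3, 3, 2], 1)
lst[0]=1 == 1: 1 + count([2, 1, 1, 4, 3, 3, 3, 3, 2], 1)
lst[0]=2 != 1: 0 + count([1, 1, 4, 3, 3, 3, 3, 2], 1)
lst[0]=1 == 1: 1 + count([1, 4, 3, 3, 3, 3, 2], 1)
lst[0]=1 == 1: 1 + count([4, 3, 3, 3, 3, 2], 1)
lst[0]=4 != 1: 0 + count([3, 3, 3, 3, 2], 1)
lst[0]=3 != 1: 0 + count([3, 3, 3, 2], 1)
lst[0]=3 != 1: 0 + count([3, 3, 2], 1)
lst[0]=3 != 1: 0 + count([3, 2], 1)
lst[0]=3 != 1: 0 + count([2], 1)
lst[0]=2 != 1: 0 + count([], 1)
= 3


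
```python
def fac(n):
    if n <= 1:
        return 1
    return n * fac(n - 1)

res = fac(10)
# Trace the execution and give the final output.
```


fac(10)
= 10 * fac(9)
= 10 * 9 * fac(8)
= 10 * 9 * 8 * fac(7)
= 10 * 9 * 8 * 7 * fac(6)
= 10 * 9 * 8 * 7 * 6 * fac(5)
= 10 * 9 * 8 * 7 * 6 * 5 * fac(4)
= 10 * 9 * 8 * 7 * 6 * 5 * 4 * fac(3)
= 10 * 9 * 8 * 7 * 6 * 5 * 4 * 3 * fac(2)
= 10 * 9 * 8 * 7 * 6 * 5 * 4 * 3 * 2 * fac(1)
= 10 * 9 * 8 * 7 * 6 * 5 * 4 * 3 * 2 * 1
= 3628800


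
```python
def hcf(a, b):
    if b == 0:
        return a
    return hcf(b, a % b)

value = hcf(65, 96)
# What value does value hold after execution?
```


hcf(65, 96)
= hcf(96, 65 % 96) = hcf(96, 65)
= hcf(65, 96 % 65) = hcf(65, 31)
= hcf(31, 65 % 31) = hcf(31, 3)
= hcf(3, 31 % 3) = hcf(3, 1)
= hcf(1, 3 % 1) = hcf(1, 0)
b == 0, return a = 1


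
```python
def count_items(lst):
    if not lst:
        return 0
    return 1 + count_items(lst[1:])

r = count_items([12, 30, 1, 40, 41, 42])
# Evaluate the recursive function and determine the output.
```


count_items([12, 30, 1, 40, 41, 42])
= 1 + count_items([30, 1, 40, 41, 42])
= 1 + 1 + count_items([1, 40, 41, 42])
= 1 + 1 + 1 + count_items([40, 41, 42])
= 1 + 1 + 1 + 1 + count_items([41, 42])
= 1 + 1 + 1 + 1 + 1 + count_items([42])
= 1 + 1 + 1 + 1 + 1 + 1 + count_items([])
= 1 + 1 + 1 + 1 + 1 + 1 + 0
= 6


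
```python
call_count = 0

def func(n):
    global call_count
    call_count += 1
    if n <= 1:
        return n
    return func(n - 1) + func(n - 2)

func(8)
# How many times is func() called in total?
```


func(8) calls func(7) and func(6); each non-base call branches into two more.
Let C(k) = total number of calls made by func(k), including the call to func(k) itself.
Base cases: C(0) = 1, C(1) = 1
Recurrence: C(k) = 1 + C(k-1) + C(k-2)
  C(2) = 1 + C(1) + C(0) = 1 + 1 + 1 = 3
  C(3) = 1 + C(2) + C(1) = 1 + 3 + 1 = 5
  C(4) = 1 + C(3) + C(2) = 1 + 5 + 3 = 9
  C(5) = 1 + C(4) + C(3) = 1 + 9 + 5 = 15
  C(6) = 1 + C(5) + C(4) = 1 + 15 + 9 = 25
  C(7) = 1 + C(6) + C(5) = 1 + 25 + 15 = 41
  C(8) = 1 + C(7) + C(6) = 1 + 41 + 25 = 67
Total calls = C(8) = 67


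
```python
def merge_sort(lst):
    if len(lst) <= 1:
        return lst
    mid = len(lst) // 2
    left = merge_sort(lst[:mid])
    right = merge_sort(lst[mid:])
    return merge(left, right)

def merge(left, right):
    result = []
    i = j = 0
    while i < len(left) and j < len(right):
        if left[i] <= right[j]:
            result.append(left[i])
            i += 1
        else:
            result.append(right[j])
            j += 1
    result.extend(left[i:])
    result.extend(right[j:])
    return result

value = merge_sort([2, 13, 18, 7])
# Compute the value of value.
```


merge_sort([2, 13, 18, 7])
Split into [2, 13] and [18, 7]
Left sorted: [2, 13]
Right sorted: [7, 18]
Merge [2, 13] and [7, 18]
= [2, 7, 13, 18]


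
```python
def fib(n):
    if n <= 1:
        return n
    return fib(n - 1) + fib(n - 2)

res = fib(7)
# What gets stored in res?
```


fib(7)
= fib(6) + fib(5)
= (fib(5) + fib(4)) + fib(5)
Computing bottom-up: fib(0)=0, fib(1)=1, fib(2)=1, fib(3)=2, fib(4)=3, fib(5)=5, fib(6)=8, fib(7)=13
= 13


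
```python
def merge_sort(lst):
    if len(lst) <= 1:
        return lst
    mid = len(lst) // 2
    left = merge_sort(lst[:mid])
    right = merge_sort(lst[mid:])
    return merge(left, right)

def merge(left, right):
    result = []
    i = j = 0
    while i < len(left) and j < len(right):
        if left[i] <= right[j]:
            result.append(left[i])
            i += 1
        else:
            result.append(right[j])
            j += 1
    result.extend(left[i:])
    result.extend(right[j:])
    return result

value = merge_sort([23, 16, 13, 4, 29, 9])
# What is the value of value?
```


merge_sort([23, 16, 13, 4, 29, 9])
Split into [23, 16, 13] and [4, 29, 9]
Left sorted: [13, 16, 23]
Right sorted: [4, 9, 29]
Merge [13, 16, 23] and [4, 9, 29]
= [4, 9, 13, 16, 23, 29]


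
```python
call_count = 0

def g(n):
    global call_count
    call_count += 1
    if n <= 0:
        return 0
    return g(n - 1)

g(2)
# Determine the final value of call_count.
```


g(2) calls g(1) calls ... calls g(0)
Total calls: 2 + 1 (for base case) = 3


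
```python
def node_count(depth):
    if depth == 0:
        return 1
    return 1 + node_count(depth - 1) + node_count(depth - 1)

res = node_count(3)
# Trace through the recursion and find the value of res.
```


node_count(3)
= 1 + node_count(2) + node_count(2)
= 1 + 2 * node_count(2)
node_count(k) = 2^(k+1) - 1
node_count(0) = 1
node_count(1) = 3
node_count(2) = 7
node_count(3) = 15
node_count(3) = 2^4 - 1 = 15


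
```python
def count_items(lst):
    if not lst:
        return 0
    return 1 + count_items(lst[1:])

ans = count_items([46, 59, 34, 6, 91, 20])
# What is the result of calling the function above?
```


count_items([46, 59, 34, 6, 91, 20])
= 1 + count_items([59, 34, 6, 91, 20])
= 1 + 1 + count_items([34, 6, 91, 20])
= 1 + 1 + 1 + count_items([6, 91, 20])
= 1 + 1 + 1 + 1 + count_items([91, 20])
= 1 + 1 + 1 + 1 + 1 + count_items([20])
= 1 + 1 + 1 + 1 + 1 + 1 + count_items([])
= 1 + 1 + 1 + 1 + 1 + 1 + 0
= 6


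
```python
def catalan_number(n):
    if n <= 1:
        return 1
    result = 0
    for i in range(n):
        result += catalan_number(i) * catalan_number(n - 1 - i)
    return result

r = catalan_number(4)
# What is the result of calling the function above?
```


catalan_number(4)
= sum of catalan_number(i) * catalan_number(4-1-i) for i in 0..3
First compute sub-values bottom-up:
  catalan_number(0) = 1, catalan_number(1) = 1
  catalan_number(2) = 1*1 + 1*1 = 2
  catalan_number(3) = 1*2 + 1*1 + 2*1 = 5
Now catalan_number(4):
  catalan_number(0)*catalan_number(3) = 1*5 = 5
  catalan_number(1)*catalan_number(2) = 1*2 = 2
  catalan_number(2)*catalan_number(1) = 2*1 = 2
  catalan_number(3)*catalan_number(0) = 5*1 = 5
= 5 + 2 + 2 + 5
= 14


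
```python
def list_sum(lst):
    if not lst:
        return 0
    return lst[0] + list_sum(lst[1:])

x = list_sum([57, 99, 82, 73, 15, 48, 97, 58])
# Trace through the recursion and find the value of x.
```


list_sum([57, 99, 82, 73, 15, 48, 97, 58])
= 57 + list_sum([99, 82, 73, 15, 48, 97, 58])
= 57 + 99 + list_sum([82, 73, 15, 48, 97, 58])
= 57 + 99 + 82 + list_sum([73, 15, 48, 97, 58])
= 57 + 99 + 82 + 73 + list_sum([15, 48, 97, 58])
= 57 + 99 + 82 + 73 + 15 + list_sum([48, 97, 58])
= 57 + 99 + 82 + 73 + 15 + 48 + list_sum([97, 58])
= 57 + 99 + 82 + 73 + 15 + 48 + 97 + list_sum([58])
= 57 + 99 + 82 + 73 + 15 + 48 + 97 + 58 + list_sum([])
= 57 + 99 + 82 + 73 + 15 + 48 + 97 + 58 + 0
= 529


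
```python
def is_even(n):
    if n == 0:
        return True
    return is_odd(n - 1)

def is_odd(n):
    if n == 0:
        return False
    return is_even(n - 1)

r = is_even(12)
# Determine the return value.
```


is_even(12)
= is_odd(11)
= is_even(10)
= is_odd(9)
= is_even(8)
= is_odd(7)
= is_even(6)
= is_odd(5)
= is_even(4)
= is_odd(3)
= is_even(2)
= is_odd(1)
= is_even(0)
n == 0: return True
= True
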